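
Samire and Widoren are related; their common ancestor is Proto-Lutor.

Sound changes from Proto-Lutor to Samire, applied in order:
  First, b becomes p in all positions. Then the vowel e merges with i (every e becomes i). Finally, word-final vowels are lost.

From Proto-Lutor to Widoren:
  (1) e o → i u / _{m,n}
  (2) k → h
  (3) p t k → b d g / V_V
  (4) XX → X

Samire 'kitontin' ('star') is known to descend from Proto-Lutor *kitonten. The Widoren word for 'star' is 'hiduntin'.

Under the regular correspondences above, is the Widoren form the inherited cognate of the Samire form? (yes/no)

Derive the expected Widoren reflex of *kitonten:
Widoren: *kitonten > kituntin > hituntin > hiduntin  (by pre-nasal raising, unconditioned shift, intervocalic voicing)
Widoren 'hiduntin' matches the regular reflex exactly, so the pair is cognate.

yes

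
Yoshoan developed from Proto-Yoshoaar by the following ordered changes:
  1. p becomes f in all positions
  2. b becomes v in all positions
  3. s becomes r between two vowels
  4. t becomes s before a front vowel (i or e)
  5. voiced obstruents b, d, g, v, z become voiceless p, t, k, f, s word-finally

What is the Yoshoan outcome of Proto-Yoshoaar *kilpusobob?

kilfurovof

Yoshoan: *kilpusobob > kilfusobob > kilfusovov > kilfurovov > kilfurovof  (by unconditioned shift, unconditioned shift, rhotacism, final devoicing)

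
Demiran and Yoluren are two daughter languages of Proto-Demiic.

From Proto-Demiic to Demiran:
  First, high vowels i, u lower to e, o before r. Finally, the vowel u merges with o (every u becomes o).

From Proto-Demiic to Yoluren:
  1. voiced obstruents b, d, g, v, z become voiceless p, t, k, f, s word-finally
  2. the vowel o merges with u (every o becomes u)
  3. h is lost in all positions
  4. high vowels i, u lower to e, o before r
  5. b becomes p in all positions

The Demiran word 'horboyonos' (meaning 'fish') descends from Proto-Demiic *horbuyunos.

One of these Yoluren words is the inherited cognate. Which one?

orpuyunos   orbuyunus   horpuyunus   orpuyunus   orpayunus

Yoluren: start from *horbuyunos.
  rule 1: no change — horbuyunos
  rule 2 (vowel merger): horbuyunos → hurbuyunus
  rule 3 (h-loss): hurbuyunus → urbuyunus
  rule 4 (pre-rhotic lowering): urbuyunus → orbuyunus
  rule 5 (unconditioned shift): orbuyunus → orpuyunus
  ⇒ Yoluren orpuyunus
Among the options, 'orpuyunus' alone shows every Yoluren change applied in order.

orpuyunus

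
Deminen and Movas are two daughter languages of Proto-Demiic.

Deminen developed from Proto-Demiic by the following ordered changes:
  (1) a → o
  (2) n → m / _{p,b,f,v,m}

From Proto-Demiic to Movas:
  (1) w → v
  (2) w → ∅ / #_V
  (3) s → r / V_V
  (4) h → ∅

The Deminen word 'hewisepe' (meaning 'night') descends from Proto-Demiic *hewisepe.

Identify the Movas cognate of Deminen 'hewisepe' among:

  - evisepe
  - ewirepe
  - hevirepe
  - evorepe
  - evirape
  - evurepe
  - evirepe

Movas: start from *hewisepe.
  rule 1 (unconditioned shift): hewisepe → hevisepe
  rule 2: no change — hevisepe
  rule 3 (rhotacism): hevisepe → hevirepe
  rule 4 (h-loss): hevirepe → evirepe
  ⇒ Movas evirepe
Only 'evirepe' matches the regular Movas development of *hewisepe.

evirepe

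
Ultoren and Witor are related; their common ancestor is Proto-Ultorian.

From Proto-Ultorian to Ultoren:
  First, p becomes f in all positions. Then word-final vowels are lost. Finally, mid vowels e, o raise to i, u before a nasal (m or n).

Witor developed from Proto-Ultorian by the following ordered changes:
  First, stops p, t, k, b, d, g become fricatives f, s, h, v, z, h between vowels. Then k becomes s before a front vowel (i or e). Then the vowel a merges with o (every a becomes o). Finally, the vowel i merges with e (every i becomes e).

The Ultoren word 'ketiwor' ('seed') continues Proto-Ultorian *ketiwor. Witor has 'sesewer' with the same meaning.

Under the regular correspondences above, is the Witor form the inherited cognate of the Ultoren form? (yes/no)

no

Derive the expected Witor reflex of *ketiwor:
Witor: *ketiwor > kesiwor > sesiwor > sesewor  (by intervocalic lenition, palatalisation, vowel merger)
The regular Witor reflex would be 'sesewor', but the attested form is 'sesewer'. The correspondence is irregular, so they are not cognates (the Witor form has a different source).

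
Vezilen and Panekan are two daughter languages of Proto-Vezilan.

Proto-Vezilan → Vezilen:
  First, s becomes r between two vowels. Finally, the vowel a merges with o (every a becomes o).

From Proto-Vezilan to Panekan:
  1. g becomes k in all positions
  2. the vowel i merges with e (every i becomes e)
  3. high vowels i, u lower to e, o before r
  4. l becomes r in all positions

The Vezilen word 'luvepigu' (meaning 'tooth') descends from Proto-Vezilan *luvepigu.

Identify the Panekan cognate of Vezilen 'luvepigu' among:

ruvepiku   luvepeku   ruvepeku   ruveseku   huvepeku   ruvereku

ruvepeku

Panekan: *luvepigu > luvepiku > luvepeku > ruvepeku  (by unconditioned shift, vowel merger, unconditioned shift)
Only 'ruvepeku' matches the regular Panekan development of *luvepigu.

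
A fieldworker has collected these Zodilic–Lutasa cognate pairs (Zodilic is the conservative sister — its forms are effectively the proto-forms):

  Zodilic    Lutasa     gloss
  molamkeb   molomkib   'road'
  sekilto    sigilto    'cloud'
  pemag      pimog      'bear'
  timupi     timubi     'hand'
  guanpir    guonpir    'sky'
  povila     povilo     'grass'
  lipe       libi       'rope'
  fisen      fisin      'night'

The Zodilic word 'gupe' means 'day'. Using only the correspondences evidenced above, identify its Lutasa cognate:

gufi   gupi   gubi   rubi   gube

lipe ~ libi — Zodilic p corresponds to Lutasa b between vowels (before a front vowel).
lipe ~ libi — Zodilic e corresponds to Lutasa i word-finally.
Applying these to Zodilic 'gupe':
  gupe → gube   (p→b between vowels (before a front vowel))
  gube → gubi   (e→i word-finally)
So the Lutasa cognate is 'gubi'.

gubi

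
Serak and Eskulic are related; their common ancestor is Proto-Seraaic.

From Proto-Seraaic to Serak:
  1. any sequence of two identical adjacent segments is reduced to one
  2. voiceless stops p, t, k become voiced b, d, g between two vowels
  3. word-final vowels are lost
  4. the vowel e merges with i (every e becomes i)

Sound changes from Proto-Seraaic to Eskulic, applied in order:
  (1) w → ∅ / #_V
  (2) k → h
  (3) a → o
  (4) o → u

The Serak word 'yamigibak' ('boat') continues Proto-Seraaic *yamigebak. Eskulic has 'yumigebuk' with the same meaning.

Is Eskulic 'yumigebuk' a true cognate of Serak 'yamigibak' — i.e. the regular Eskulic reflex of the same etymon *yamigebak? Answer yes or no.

Derive the expected Eskulic reflex of *yamigebak:
Eskulic: *yamigebak > yamigebah > yomigeboh > yumigebuh  (by unconditioned shift, vowel merger, vowel merger)
The regular Eskulic reflex would be 'yumigebuh', but the attested form is 'yumigebuk'. The correspondence is irregular, so they are not cognates (the Eskulic form has a different source).

no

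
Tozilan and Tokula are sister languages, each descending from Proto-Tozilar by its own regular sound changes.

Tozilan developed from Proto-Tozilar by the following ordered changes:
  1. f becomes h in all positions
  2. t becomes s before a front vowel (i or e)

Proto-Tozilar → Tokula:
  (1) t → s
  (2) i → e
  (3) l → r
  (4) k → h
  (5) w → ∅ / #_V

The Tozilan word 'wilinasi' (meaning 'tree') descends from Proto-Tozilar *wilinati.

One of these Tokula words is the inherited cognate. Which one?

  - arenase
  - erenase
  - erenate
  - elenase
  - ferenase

erenase

Tokula: start from *wilinati.
  rule 1 (unconditioned shift): wilinati → wilinasi
  rule 2 (vowel merger): wilinasi → welenase
  rule 3 (unconditioned shift): welenase → werenase
  rule 4: no change — werenase
  rule 5 (glide loss): werenase → erenase
  ⇒ Tokula erenase
The other candidates each miss or misapply at least one Tokula change.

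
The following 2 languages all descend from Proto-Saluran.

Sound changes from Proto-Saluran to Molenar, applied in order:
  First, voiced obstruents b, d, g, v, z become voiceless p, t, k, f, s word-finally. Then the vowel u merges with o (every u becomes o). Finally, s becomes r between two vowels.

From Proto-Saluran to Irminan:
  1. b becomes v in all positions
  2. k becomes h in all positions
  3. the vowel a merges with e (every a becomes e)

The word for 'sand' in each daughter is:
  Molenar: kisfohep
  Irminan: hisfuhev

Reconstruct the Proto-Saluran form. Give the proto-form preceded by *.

Position 1: Molenar has k, Irminan has h. Taking the neighbouring segments as reconstructed: Molenar k can only go back to *k; Irminan h could go back to *k or *h — the one source consistent with every daughter is *k.
Position 5: Molenar has o, Irminan has u. Irminan preserves u here (none of its changes turn any other segment into u), so the proto-segment is *u.
Verify the candidate proto-form against each daughter:
Molenar: *kisfuheb
  kisfuheb → kisfuhep   [final devoicing]
  kisfuhep → kisfohep   [vowel merger]
  kisfohep (rule 3 does not apply)
  giving Molenar kisfohep.
Irminan: *kisfuheb
  kisfuheb → kisfuhev   [unconditioned shift]
  kisfuhev → hisfuhev   [unconditioned shift]
  hisfuhev (rule 3 does not apply)
  giving Irminan hisfuhev.
*kisfuheb is the unique common source.

*kisfuheb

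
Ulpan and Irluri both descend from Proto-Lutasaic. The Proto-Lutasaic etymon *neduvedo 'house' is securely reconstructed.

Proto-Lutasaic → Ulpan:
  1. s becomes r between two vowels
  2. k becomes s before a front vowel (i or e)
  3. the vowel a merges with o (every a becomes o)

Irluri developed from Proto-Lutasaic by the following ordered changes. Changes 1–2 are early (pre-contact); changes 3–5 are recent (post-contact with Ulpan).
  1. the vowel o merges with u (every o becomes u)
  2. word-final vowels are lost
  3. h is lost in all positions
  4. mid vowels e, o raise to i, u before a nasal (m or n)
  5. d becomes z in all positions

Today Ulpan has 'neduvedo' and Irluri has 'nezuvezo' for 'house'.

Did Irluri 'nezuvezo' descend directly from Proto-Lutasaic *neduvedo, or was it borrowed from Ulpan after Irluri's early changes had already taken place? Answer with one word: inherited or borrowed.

borrowed

If inherited, *neduvedo would pass through all of Irluri's changes:
Irluri: start from *neduvedo.
  rule 1 (vowel merger): neduvedo → neduvedu
  rule 2 (apocope): neduvedu → neduved
  rule 3: no change — neduved
  rule 4: no change — neduved
  rule 5 (unconditioned shift): neduved → nezuvez
  ⇒ Irluri nezuvez
If borrowed from Ulpan 'neduvedo' after the early changes, it would undergo only the recent ones:
  rule 3 (h-loss): no change (neduvedo)
  rule 4 (pre-nasal raising): no change (neduvedo)
  rule 5 (unconditioned shift): neduvedo → nezuvezo
  ⇒ as a loan: nezuvezo
Irluri 'nezuvezo' matches the loan outcome 'nezuvezo', not the inherited 'nezuvez' — it skipped the early Irluri changes, so it was borrowed from Ulpan.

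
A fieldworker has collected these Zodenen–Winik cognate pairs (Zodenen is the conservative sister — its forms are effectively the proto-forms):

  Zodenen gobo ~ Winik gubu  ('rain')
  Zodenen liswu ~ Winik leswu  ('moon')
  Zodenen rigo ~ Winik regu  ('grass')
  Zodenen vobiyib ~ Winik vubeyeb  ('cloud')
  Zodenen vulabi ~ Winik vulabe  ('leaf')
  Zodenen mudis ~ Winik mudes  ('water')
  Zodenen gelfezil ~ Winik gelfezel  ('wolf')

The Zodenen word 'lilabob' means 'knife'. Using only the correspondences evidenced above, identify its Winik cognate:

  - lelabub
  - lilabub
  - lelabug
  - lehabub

liswu ~ leswu, rigo ~ regu — Zodenen i corresponds to Winik e after a consonant, before a consonant other than r, m, n, p, b, f, v.
gobo ~ gubu, vobiyib ~ vubeyeb — Zodenen o corresponds to Winik u after a consonant, before a labial obstruent.
Applying these to Zodenen 'lilabob':
  lilabob → lelabob   (i→e after a consonant, before a consonant other than r, m, n, p, b, f, v)
  lelabob → lelabub   (o→u after a consonant, before a labial obstruent)
So the Winik cognate is 'lelabub'.

lelabub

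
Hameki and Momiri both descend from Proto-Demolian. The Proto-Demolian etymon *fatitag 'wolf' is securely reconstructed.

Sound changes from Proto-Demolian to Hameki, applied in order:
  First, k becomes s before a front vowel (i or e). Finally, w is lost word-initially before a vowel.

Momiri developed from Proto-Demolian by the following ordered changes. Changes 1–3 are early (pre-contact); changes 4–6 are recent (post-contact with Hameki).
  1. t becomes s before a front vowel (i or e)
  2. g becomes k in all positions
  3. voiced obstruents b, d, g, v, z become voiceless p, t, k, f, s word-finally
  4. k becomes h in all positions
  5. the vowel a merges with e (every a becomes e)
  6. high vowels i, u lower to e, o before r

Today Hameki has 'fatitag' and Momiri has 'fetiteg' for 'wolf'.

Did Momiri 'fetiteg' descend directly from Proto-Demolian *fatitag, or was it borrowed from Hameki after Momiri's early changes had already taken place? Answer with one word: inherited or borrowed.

borrowed

If inherited, *fatitag would pass through all of Momiri's changes:
Momiri: *fatitag > fasitag > fasitak > fasitah > fesiteh  (by palatalisation, unconditioned shift, unconditioned shift, vowel merger)
If borrowed from Hameki 'fatitag' after the early changes, it would undergo only the recent ones:
  rule 4 (unconditioned shift): no change (fatitag)
  rule 5 (vowel merger): fatitag → fetiteg
  rule 6 (pre-rhotic lowering): no change (fetiteg)
  ⇒ as a loan: fetiteg
Momiri 'fetiteg' matches the loan outcome 'fetiteg', not the inherited 'fesiteh' — it skipped the early Momiri changes, so it was borrowed from Hameki.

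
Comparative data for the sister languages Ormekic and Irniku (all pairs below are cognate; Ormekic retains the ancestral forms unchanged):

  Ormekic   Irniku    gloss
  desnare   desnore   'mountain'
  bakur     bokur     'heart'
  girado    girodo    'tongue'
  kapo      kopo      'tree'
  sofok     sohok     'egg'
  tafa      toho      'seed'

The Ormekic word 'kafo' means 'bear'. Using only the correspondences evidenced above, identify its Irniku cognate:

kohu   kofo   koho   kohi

koho

tafa ~ toho — Ormekic a corresponds to Irniku o after a consonant, before a labial obstruent.
sofok ~ sohok — Ormekic f corresponds to Irniku h between vowels (before a back vowel).
Applying these to Ormekic 'kafo':
  kafo → kofo   (a→o after a consonant, before a labial obstruent)
  kofo → koho   (f→h between vowels (before a back vowel))
So the Irniku cognate is 'koho'.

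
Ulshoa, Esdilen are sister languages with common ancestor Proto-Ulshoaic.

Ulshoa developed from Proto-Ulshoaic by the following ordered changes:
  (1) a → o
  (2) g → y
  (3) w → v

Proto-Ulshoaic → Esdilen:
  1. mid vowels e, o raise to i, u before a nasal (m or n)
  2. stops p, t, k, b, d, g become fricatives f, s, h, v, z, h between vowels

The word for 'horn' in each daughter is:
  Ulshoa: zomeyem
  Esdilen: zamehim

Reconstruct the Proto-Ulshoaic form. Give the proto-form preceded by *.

*zamegem

Position 2: Ulshoa has o, Esdilen has a. Esdilen preserves a here (none of its changes turn any other segment into a), so the proto-segment is *a.
Position 5: Ulshoa has y, Esdilen has h. Taking the neighbouring segments as reconstructed: Ulshoa y could go back to *g or *y; Esdilen h could go back to *k or *g or *h — the one source consistent with every daughter is *g.
Position 6: Ulshoa has e, Esdilen has i. Ulshoa preserves e here (none of its changes turn any other segment into e), so the proto-segment is *e.
This points to *zamegem. Verify forward in each daughter:
Ulshoa: start from *zamegem.
  rule 1 (vowel merger): zamegem → zomegem
  rule 2 (unconditioned shift): zomegem → zomeyem
  rule 3: no change — zomeyem
  ⇒ Ulshoa zomeyem
Esdilen: start from *zamegem.
  rule 1 (pre-nasal raising): zamegem → zamegim
  rule 2 (intervocalic lenition): zamegim → zamehim
  ⇒ Esdilen zamehim
*zamegem is the unique common source.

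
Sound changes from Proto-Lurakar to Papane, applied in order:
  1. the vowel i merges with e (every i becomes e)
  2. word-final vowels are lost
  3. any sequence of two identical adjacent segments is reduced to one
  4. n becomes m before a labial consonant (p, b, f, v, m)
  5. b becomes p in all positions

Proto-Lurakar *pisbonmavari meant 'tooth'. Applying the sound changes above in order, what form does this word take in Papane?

Papane: *pisbonmavari > pesbonmavare > pesbonmavar > pesbommavar > pespommavar  (by vowel merger, apocope, nasal place assimilation, unconditioned shift)

pespommavar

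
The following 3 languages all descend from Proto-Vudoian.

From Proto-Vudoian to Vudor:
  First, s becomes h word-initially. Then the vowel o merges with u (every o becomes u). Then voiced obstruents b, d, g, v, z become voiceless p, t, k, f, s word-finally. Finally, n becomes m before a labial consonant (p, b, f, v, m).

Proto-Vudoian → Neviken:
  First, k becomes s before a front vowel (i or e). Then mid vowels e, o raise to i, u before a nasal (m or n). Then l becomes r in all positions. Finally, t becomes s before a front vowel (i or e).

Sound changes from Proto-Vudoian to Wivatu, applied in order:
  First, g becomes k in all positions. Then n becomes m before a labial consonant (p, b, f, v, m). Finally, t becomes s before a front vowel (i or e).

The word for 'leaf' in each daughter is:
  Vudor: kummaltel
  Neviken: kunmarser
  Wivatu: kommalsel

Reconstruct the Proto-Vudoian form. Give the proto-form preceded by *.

*konmaltel

Position 3: Vudor has m, Neviken has n, Wivatu has m. Neviken preserves n here (none of its changes turn any other segment into n), so the proto-segment is *n.
Position 6: Vudor has l, Neviken has r, Wivatu has l. Vudor preserves l here (none of its changes turn any other segment into l), so the proto-segment is *l.
This points to *konmaltel. Verify forward in each daughter:
Vudor: *konmaltel
  konmaltel (rule 1 does not apply)
  konmaltel → kunmaltel   [vowel merger]
  kunmaltel (rule 3 does not apply)
  kunmaltel → kummaltel   [nasal place assimilation]
  giving Vudor kummaltel.
Neviken: *konmaltel
  konmaltel (rule 1 does not apply)
  konmaltel → kunmaltel   [pre-nasal raising]
  kunmaltel → kunmarter   [unconditioned shift]
  kunmarter → kunmarser   [palatalisation]
  giving Neviken kunmarser.
Wivatu: start from *konmaltel.
  rule 1: no change — konmaltel
  rule 2 (nasal place assimilation): konmaltel → kommaltel
  rule 3 (palatalisation): kommaltel → kommalsel
  ⇒ Wivatu kommalsel
*konmaltel is the unique common source.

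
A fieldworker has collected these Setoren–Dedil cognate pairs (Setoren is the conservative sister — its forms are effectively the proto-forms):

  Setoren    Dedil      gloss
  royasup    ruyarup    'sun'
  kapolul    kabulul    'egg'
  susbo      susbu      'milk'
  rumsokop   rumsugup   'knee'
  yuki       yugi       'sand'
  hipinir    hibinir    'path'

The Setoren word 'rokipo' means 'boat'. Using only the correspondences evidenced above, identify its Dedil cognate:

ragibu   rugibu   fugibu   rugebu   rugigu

royasup ~ ruyarup, kapolul ~ kabulul — Setoren o corresponds to Dedil u after a consonant, before a consonant other than r, m, n, p, b, f, v.
yuki ~ yugi — Setoren k corresponds to Dedil g between vowels (before a front vowel).
kapolul ~ kabulul — Setoren p corresponds to Dedil b between vowels (before a back vowel).
susbo ~ susbu — Setoren o corresponds to Dedil u word-finally.
Applying these to Setoren 'rokipo':
  rokipo → rukipo   (o→u after a consonant, before a consonant other than r, m, n, p, b, f, v)
  rukipo → rugipo   (k→g between vowels (before a front vowel))
  rugipo → rugibo   (p→b between vowels (before a back vowel))
  rugibo → rugibu   (o→u word-finally)
So the Dedil cognate is 'rugibu'.

rugibu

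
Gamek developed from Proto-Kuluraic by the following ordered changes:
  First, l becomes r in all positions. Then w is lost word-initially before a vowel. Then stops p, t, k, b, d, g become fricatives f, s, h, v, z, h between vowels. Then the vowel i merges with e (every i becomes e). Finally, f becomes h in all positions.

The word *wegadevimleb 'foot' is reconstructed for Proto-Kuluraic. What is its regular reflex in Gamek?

Gamek: *wegadevimleb > wegadevimreb > egadevimreb > ehazevimreb > ehazevemreb  (by unconditioned shift, glide loss, intervocalic lenition, vowel merger)

ehazevemreb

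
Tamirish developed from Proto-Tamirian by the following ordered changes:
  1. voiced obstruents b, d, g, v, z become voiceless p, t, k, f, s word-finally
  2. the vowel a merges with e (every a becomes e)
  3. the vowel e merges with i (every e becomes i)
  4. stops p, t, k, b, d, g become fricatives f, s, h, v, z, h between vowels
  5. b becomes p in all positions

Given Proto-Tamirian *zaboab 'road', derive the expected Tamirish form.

zivoip

Tamirish: *zaboab > zaboap > zeboep > ziboip > zivoip  (by final devoicing, vowel merger, vowel merger, intervocalic lenition)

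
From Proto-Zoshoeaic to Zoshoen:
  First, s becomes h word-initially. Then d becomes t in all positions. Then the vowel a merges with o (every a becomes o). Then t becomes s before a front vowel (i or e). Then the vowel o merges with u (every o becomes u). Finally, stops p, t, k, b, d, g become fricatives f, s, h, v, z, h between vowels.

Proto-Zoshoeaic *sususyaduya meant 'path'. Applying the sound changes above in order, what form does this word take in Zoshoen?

Zoshoen: *sususyaduya > hususyaduya > hususyatuya > hususyotuyo > hususyutuyu > hususyusuyu  (by debuccalisation, unconditioned shift, vowel merger, vowel merger, intervocalic lenition)

hususyusuyu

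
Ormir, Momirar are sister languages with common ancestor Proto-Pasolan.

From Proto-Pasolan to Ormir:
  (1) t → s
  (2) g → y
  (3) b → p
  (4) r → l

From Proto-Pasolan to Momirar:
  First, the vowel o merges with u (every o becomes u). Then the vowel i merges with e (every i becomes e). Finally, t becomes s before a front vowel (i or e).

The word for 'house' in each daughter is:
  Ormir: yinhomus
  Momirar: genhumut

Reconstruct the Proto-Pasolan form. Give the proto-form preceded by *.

*ginhomut

Position 2: Ormir has i, Momirar has e. Ormir preserves i here (none of its changes turn any other segment into i), so the proto-segment is *i.
Position 5: Ormir has o, Momirar has u. Ormir preserves o here (none of its changes turn any other segment into o), so the proto-segment is *o.
Position 8: Ormir has s, Momirar has t. Momirar preserves t here (none of its changes turn any other segment into t), so the proto-segment is *t.
Verify the candidate proto-form against each daughter:
Ormir: start from *ginhomut.
  rule 1 (unconditioned shift): ginhomut → ginhomus
  rule 2 (unconditioned shift): ginhomus → yinhomus
  rule 3: no change — yinhomus
  rule 4: no change — yinhomus
  ⇒ Ormir yinhomus
Momirar: *ginhomut > ginhumut > genhumut  (by vowel merger, vowel merger)
No other proto-form is consistent with every reflex, so the reconstruction is *ginhomut.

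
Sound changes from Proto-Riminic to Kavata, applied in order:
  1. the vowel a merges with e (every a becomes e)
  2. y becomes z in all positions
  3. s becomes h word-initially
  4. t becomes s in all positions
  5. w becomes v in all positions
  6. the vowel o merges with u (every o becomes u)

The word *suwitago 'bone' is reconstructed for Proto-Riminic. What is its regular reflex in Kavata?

Kavata: *suwitago > suwitego > huwitego > huwisego > huvisego > huvisegu  (by vowel merger, debuccalisation, unconditioned shift, unconditioned shift, vowel merger)

huvisegu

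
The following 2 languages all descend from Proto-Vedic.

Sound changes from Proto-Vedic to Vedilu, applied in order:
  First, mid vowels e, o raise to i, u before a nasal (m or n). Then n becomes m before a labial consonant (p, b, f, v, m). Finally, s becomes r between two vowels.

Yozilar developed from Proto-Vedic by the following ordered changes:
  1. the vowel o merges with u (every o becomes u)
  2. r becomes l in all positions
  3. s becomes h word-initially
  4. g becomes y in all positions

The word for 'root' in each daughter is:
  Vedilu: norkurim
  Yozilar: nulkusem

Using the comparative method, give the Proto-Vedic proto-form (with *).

Position 3: Vedilu has r, Yozilar has l. Taking the neighbouring segments as reconstructed: Vedilu r can only go back to *r; Yozilar l could go back to *l or *r — the one source consistent with every daughter is *r.
Position 2: Vedilu has o, Yozilar has u. Vedilu preserves o here (none of its changes turn any other segment into o), so the proto-segment is *o.
Position 6: Vedilu has r, Yozilar has s. Yozilar preserves s here (none of its changes turn any other segment into s), so the proto-segment is *s.
Continuing position by position gives *norkusem; check it forward:
Vedilu: *norkusem > norkusim > norkurim  (by pre-nasal raising, rhotacism)
Yozilar: start from *norkusem.
  rule 1 (vowel merger): norkusem → nurkusem
  rule 2 (unconditioned shift): nurkusem → nulkusem
  rule 3: no change — nulkusem
  rule 4: no change — nulkusem
  ⇒ Yozilar nulkusem
No other proto-form is consistent with every reflex, so the reconstruction is *norkusem.

*norkusem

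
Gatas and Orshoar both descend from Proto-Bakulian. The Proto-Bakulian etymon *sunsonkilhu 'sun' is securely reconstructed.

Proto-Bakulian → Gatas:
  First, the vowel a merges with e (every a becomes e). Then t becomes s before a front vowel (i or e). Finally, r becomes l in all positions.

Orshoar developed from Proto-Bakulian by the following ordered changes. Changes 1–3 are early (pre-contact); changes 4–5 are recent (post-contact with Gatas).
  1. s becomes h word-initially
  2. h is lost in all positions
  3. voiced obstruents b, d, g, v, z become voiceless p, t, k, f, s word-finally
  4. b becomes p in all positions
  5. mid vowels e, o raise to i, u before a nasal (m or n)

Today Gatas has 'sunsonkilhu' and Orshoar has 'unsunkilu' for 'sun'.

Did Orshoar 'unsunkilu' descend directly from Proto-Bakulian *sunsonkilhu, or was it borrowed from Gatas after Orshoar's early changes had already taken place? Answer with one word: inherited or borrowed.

If inherited, *sunsonkilhu would pass through all of Orshoar's changes:
Orshoar: *sunsonkilhu
  sunsonkilhu → hunsonkilhu   [debuccalisation]
  hunsonkilhu → unsonkilu   [h-loss]
  unsonkilu (rule 3 does not apply)
  unsonkilu (rule 4 does not apply)
  unsonkilu → unsunkilu   [pre-nasal raising]
  giving Orshoar unsunkilu.
If borrowed from Gatas 'sunsonkilhu' after the early changes, it would undergo only the recent ones:
  rule 4 (unconditioned shift): no change (sunsonkilhu)
  rule 5 (pre-nasal raising): sunsonkilhu → sunsunkilhu
  ⇒ as a loan: sunsunkilhu
Orshoar 'unsunkilu' matches the inherited outcome exactly, so it is an inherited cognate, not a loan.

inherited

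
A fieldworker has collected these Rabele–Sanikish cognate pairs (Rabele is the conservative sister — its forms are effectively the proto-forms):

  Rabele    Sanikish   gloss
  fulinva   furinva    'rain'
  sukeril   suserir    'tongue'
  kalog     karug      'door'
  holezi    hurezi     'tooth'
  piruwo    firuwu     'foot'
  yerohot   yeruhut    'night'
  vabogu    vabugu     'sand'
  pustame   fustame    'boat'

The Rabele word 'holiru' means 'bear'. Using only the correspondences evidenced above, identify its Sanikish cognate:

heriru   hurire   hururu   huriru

huriru

kalog ~ karug, holezi ~ hurezi — Rabele o corresponds to Sanikish u after a consonant, before a consonant other than r, m, n, p, b, f, v.
fulinva ~ furinva — Rabele l corresponds to Sanikish r between vowels (before a front vowel).
Applying these to Rabele 'holiru':
  holiru → huliru   (o→u after a consonant, before a consonant other than r, m, n, p, b, f, v)
  huliru → huriru   (l→r between vowels (before a front vowel))
So the Sanikish cognate is 'huriru'.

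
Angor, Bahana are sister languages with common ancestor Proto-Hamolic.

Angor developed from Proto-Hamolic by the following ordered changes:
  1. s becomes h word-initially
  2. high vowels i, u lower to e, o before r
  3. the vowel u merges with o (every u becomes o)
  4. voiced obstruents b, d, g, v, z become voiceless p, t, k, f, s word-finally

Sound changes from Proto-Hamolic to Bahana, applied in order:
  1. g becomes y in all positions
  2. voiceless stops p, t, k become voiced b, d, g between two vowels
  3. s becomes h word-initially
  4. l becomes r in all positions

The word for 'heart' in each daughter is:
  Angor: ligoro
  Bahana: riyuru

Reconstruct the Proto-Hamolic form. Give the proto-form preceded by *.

Position 1: Angor has l, Bahana has r. Angor preserves l here (none of its changes turn any other segment into l), so the proto-segment is *l.
Position 4: Angor has o, Bahana has u. Bahana preserves u here (none of its changes turn any other segment into u), so the proto-segment is *u.
Position 3: Angor has g, Bahana has y. Angor preserves g here (none of its changes turn any other segment into g), so the proto-segment is *g.
Continuing position by position gives *liguru; check it forward:
Angor: start from *liguru.
  rule 1: no change — liguru
  rule 2 (pre-rhotic lowering): liguru → ligoru
  rule 3 (vowel merger): ligoru → ligoro
  rule 4: no change — ligoro
  ⇒ Angor ligoro
Bahana: start from *liguru.
  rule 1 (unconditioned shift): liguru → liyuru
  rule 2: no change — liyuru
  rule 3: no change — liyuru
  rule 4 (unconditioned shift): liyuru → riyuru
  ⇒ Bahana riyuru
*liguru is the unique common source.

*liguru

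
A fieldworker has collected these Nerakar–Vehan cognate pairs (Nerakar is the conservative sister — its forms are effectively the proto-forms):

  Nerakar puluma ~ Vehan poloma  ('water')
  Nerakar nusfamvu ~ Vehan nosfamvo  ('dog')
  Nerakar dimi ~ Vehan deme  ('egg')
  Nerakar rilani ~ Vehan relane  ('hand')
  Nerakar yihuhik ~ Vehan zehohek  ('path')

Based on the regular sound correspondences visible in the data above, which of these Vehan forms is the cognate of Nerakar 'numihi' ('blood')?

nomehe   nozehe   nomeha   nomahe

nomehe

puluma ~ poloma — Nerakar u corresponds to Vehan o after a consonant, before a nasal.
rilani ~ relane, yihuhik ~ zehohek — Nerakar i corresponds to Vehan e after a consonant, before a consonant other than r, m, n, p, b, f, v.
dimi ~ deme, rilani ~ relane — Nerakar i corresponds to Vehan e word-finally.
Applying these to Nerakar 'numihi':
  numihi → nomihi   (u→o after a consonant, before a nasal)
  nomihi → nomehi   (i→e after a consonant, before a consonant other than r, m, n, p, b, f, v)
  nomehi → nomehe   (i→e word-finally)
So the Vehan cognate is 'nomehe'.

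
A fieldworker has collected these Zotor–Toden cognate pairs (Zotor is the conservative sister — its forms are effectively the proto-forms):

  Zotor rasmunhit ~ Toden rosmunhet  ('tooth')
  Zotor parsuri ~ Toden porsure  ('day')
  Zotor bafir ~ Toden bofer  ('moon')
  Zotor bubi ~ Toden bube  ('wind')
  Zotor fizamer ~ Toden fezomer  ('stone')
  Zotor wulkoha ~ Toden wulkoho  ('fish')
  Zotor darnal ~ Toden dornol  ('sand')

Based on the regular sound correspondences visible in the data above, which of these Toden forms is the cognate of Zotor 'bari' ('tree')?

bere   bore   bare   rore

parsuri ~ porsure, darnal ~ dornol — Zotor a corresponds to Toden o after a consonant, before r.
parsuri ~ porsure, bubi ~ bube — Zotor i corresponds to Toden e word-finally.
Applying these to Zotor 'bari':
  bari → bori   (a→o after a consonant, before r)
  bori → bore   (i→e word-finally)
So the Toden cognate is 'bore'.

bore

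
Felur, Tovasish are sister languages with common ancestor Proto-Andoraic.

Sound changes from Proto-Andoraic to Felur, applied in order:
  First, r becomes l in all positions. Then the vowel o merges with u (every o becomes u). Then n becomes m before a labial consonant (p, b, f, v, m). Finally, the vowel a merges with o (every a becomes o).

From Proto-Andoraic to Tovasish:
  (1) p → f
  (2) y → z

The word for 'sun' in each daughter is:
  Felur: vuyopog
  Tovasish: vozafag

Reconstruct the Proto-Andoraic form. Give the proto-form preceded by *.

*voyapag

Position 5: Felur has p, Tovasish has f. Felur preserves p here (none of its changes turn any other segment into p), so the proto-segment is *p.
Position 3: Felur has y, Tovasish has z. Felur preserves y here (none of its changes turn any other segment into y), so the proto-segment is *y.
Position 2: Felur has u, Tovasish has o. Tovasish preserves o here (none of its changes turn any other segment into o), so the proto-segment is *o.
Verify the candidate proto-form against each daughter:
Felur: *voyapag
  voyapag (rule 1 does not apply)
  voyapag → vuyapag   [vowel merger]
  vuyapag (rule 3 does not apply)
  vuyapag → vuyopog   [vowel merger]
  giving Felur vuyopog.
Tovasish: *voyapag > voyafag > vozafag  (by unconditioned shift, unconditioned shift)
*voyapag is the unique common source.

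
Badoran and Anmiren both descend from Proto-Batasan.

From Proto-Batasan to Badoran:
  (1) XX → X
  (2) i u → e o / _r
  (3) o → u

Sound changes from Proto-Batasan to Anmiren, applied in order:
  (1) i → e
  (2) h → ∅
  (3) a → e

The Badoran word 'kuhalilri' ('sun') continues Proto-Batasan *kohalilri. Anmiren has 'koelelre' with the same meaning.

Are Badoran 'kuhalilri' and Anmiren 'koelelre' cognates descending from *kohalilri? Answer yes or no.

yes

Derive the expected Anmiren reflex of *kohalilri:
Anmiren: start from *kohalilri.
  rule 1 (vowel merger): kohalilri → kohalelre
  rule 2 (h-loss): kohalelre → koalelre
  rule 3 (vowel merger): koalelre → koelelre
  ⇒ Anmiren koelelre
Anmiren 'koelelre' matches the regular reflex exactly, so the pair is cognate.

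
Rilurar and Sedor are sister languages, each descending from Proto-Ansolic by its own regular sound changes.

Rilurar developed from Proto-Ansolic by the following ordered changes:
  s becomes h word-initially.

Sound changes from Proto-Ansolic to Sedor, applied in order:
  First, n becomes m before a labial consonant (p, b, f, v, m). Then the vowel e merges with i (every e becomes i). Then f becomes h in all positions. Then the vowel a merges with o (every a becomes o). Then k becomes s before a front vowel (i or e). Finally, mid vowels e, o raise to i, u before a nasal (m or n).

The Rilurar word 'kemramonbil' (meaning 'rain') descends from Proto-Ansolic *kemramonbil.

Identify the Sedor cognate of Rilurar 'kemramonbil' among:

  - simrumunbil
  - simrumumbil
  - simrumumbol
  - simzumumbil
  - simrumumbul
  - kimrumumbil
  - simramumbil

simrumumbil

Sedor: *kemramonbil
  kemramonbil → kemramombil   [nasal place assimilation]
  kemramombil → kimramombil   [vowel merger]
  kimramombil (rule 3 does not apply)
  kimramombil → kimromombil   [vowel merger]
  kimromombil → simromombil   [palatalisation]
  simromombil → simrumumbil   [pre-nasal raising]
  giving Sedor simrumumbil.
The other candidates each miss or misapply at least one Sedor change.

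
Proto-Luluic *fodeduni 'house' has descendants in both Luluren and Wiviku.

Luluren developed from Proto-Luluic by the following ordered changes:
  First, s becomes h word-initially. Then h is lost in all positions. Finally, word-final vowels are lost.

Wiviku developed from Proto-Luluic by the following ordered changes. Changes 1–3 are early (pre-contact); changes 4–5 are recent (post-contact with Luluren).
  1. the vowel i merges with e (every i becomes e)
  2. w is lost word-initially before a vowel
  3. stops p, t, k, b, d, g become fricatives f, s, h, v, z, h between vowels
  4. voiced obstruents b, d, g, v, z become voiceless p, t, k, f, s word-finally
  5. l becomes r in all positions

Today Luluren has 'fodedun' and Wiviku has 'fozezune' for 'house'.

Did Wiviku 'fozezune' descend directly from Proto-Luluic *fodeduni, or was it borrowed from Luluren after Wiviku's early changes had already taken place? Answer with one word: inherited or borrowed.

inherited

If inherited, *fodeduni would pass through all of Wiviku's changes:
Wiviku: *fodeduni
  fodeduni → fodedune   [vowel merger]
  fodedune (rule 2 does not apply)
  fodedune → fozezune   [intervocalic lenition]
  fozezune (rule 4 does not apply)
  fozezune (rule 5 does not apply)
  giving Wiviku fozezune.
If borrowed from Luluren 'fodedun' after the early changes, it would undergo only the recent ones:
  rule 4 (final devoicing): no change (fodedun)
  rule 5 (unconditioned shift): no change (fodedun)
  ⇒ as a loan: fodedun
Wiviku 'fozezune' matches the inherited outcome exactly, so it is an inherited cognate, not a loan.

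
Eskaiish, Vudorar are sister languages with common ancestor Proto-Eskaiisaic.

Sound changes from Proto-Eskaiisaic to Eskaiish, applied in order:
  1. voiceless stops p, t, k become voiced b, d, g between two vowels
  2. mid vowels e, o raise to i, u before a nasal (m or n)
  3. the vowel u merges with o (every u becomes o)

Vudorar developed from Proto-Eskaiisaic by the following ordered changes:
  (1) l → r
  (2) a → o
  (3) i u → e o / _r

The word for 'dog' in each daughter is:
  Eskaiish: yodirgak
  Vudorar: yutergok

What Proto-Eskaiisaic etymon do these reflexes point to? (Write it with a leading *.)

Position 3: Eskaiish has d, Vudorar has t. Vudorar preserves t here (none of its changes turn any other segment into t), so the proto-segment is *t.
Position 7: Eskaiish has a, Vudorar has o. Eskaiish preserves a here (none of its changes turn any other segment into a), so the proto-segment is *a.
This points to *yutirgak. Verify forward in each daughter:
Eskaiish: *yutirgak > yudirgak > yodirgak  (by intervocalic voicing, vowel merger)
Vudorar: *yutirgak > yutirgok > yutergok  (by vowel merger, pre-rhotic lowering)
*yutirgak is the unique common source.

*yutirgak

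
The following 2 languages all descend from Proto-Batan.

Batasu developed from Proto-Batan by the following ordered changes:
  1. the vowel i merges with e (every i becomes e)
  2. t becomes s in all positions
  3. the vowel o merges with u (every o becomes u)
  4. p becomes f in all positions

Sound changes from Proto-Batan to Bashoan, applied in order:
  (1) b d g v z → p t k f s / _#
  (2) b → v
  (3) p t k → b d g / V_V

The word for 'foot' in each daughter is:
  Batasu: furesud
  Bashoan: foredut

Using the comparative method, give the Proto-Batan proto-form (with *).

Position 5: Batasu has s, Bashoan has d. Taking the neighbouring segments as reconstructed: Batasu s could go back to *t or *s; Bashoan d could go back to *t or *d — the one source consistent with every daughter is *t.
Position 2: Batasu has u, Bashoan has o. Bashoan preserves o here (none of its changes turn any other segment into o), so the proto-segment is *o.
Verify the candidate proto-form against each daughter:
Batasu: start from *foretud.
  rule 1: no change — foretud
  rule 2 (unconditioned shift): foretud → foresud
  rule 3 (vowel merger): foresud → furesud
  rule 4: no change — furesud
  ⇒ Batasu furesud
Bashoan: *foretud > foretut > foredut  (by final devoicing, intervocalic voicing)
No other proto-form is consistent with every reflex, so the reconstruction is *foretud.

*foretud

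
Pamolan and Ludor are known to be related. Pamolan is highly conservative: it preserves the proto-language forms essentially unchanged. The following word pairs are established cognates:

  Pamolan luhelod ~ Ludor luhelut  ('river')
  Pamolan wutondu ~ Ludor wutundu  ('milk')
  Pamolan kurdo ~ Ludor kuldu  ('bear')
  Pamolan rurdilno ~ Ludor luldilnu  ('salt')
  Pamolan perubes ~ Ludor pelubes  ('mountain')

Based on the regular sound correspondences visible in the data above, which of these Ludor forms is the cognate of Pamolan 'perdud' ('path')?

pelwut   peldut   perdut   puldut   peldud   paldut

kurdo ~ kuldu, rurdilno ~ luldilnu — Pamolan r corresponds to Ludor l after a vowel, before a consonant other than r, m, n, p, b, f, v.
luhelod ~ luhelut — Pamolan d corresponds to Ludor t word-finally.
Applying these to Pamolan 'perdud':
  perdud → peldud   (r→l after a vowel, before a consonant other than r, m, n, p, b, f, v)
  peldud → peldut   (d→t word-finally)
So the Ludor cognate is 'peldut'.

peldut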